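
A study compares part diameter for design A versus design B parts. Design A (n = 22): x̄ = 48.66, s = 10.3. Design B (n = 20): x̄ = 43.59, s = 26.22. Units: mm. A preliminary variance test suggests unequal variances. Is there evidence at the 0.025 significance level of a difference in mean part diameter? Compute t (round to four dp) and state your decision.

t = 0.8098; fail to reject H0

Let group 1 = design A, group 2 = design B. H0: μ_1 = μ_2; H1: μ_1 ≠ μ_2 (Welch's two-sample t-test, two-sided).
t = (x̄_1 − x̄_2)/√(s_1²/n_1 + s_2²/n_2) = (48.66 − 43.59)/√(10.3²/22 + 26.22²/20) = 0.8098
Welch–Satterthwaite df ≈ 24.27
Two-sided p-value ≈ 0.426
Since p ≈ 0.426 > α = 0.025, fail to reject H0; the evidence is not statistically significant.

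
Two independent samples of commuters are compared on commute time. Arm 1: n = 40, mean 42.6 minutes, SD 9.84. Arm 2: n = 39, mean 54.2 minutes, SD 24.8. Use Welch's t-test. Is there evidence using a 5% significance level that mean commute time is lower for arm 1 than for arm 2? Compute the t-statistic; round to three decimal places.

-2.720

Let group 1 = arm 1, group 2 = arm 2. H0: μ_1 = μ_2; H1: μ_1 < μ_2 (Welch's two-sample t-test, left-tailed).
t = (x̄_1 − x̄_2)/√(s_1²/n_1 + s_2²/n_2) = (42.6 − 54.2)/√(9.84²/40 + 24.8²/39) = -2.720
Welch–Satterthwaite df ≈ 49.43
p-value = P(T ≤ -2.720) ≈ 0.0045
Since p ≈ 0.0045 < α = 0.05, reject H0; the data support H1.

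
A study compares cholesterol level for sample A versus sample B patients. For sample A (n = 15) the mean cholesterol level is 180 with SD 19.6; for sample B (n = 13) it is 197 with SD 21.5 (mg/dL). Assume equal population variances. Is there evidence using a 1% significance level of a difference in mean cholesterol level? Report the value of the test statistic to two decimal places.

-2.19

Let group 1 = sample A, group 2 = sample B. H0: μ_1 = μ_2; H1: μ_1 ≠ μ_2 (two-sample pooled-variance t-test, two-sided).
s_p² = [(15−1)·19.6² + (13−1)·21.5²]/(15+13−2) = 420.202
t = (180 − 197)/√[420.202·(1/15 + 1/13)] = -2.19
df = n₁ + n₂ − 2 = 26
Two-sided p-value ≈ 0.038
Since p ≈ 0.038 > α = 0.01, fail to reject H0; the data do not provide sufficient evidence against H0.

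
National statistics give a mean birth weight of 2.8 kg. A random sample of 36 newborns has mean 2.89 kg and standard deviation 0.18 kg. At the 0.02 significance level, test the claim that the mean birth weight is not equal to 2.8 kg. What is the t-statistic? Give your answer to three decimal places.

3.000

H0: μ = 2.8; H1: μ ≠ 2.8 (one-sample t-test, two-sided).
t = (x̄ − μ₀)/(s/√n) = (2.89 − 2.8)/(0.18/√36) = 3.000
df = n − 1 = 35
Two-sided p-value ≈ 0.005
Since p ≈ 0.005 < α = 0.02, reject H0; the data support H1.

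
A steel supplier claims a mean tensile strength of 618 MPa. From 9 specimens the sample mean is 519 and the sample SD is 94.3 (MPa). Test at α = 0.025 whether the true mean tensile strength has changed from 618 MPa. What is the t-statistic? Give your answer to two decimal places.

-3.15

H0: μ = 618; H1: μ ≠ 618 (one-sample t-test, two-sided).
t = (x̄ − μ₀)/(s/√n) = (519 − 618)/(94.3/√9) = -3.15
df = n − 1 = 8
Two-sided p-value ≈ 0.0136
Since p ≈ 0.0136 < α = 0.025, reject H0; the evidence is statistically significant.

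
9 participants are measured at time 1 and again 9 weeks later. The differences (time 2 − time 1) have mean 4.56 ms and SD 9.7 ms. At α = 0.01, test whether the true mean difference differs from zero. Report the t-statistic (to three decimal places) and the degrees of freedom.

H0: μ_d = 0; H1: μ_d ≠ 0 (paired t-test on the differences, two-sided).
t = d̄/(s_d/√n) = 4.56/(9.7/√9) = 1.410
df = n − 1 = 8
Two-sided p-value ≈ 0.196
Since p ≈ 0.196 > α = 0.01, fail to reject H0; the evidence is not statistically significant.

t = 1.410, df = 8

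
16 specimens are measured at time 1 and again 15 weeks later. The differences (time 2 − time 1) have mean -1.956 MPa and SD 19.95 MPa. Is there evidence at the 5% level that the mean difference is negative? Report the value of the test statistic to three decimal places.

H0: μ_d = 0; H1: μ_d < 0 (paired t-test on the differences, left-tailed).
t = d̄/(s_d/√n) = -1.956/(19.95/√16) = -0.392
df = n − 1 = 15
p-value = P(T ≤ -0.392) ≈ 0.3502
Since p ≈ 0.3502 > α = 0.05, fail to reject H0; the data do not provide sufficient evidence against H0.

-0.392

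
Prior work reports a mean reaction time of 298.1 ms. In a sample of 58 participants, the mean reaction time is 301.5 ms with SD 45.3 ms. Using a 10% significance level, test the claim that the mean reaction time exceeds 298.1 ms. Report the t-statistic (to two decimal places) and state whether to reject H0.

H0: μ = 298.1; H1: μ > 298.1 (one-sample t-test, right-tailed).
t = (x̄ − μ₀)/(s/√n) = (301.5 − 298.1)/(45.3/√58) = 0.57
df = n − 1 = 57
p-value = P(T ≥ 0.57) ≈ 0.2849
Since p ≈ 0.2849 > α = 0.1, fail to reject H0; the evidence is not statistically significant.

t = 0.57; fail to reject H0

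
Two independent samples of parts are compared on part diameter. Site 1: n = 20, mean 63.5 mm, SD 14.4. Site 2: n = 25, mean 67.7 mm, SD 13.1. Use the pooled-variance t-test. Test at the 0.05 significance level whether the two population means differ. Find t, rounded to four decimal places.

-1.0227

Let group 1 = site 1, group 2 = site 2. H0: μ_1 = μ_2; H1: μ_1 ≠ μ_2 (two-sample pooled-variance t-test, two-sided).
s_p² = [(20−1)·14.4² + (25−1)·13.1²]/(20+25−2) = 187.407
t = (63.5 − 67.7)/√[187.407·(1/20 + 1/25)] = -1.0227
df = n₁ + n₂ − 2 = 43
Two-sided p-value ≈ 0.3122
Since p ≈ 0.3122 > α = 0.05, fail to reject H0; the evidence is not statistically significant.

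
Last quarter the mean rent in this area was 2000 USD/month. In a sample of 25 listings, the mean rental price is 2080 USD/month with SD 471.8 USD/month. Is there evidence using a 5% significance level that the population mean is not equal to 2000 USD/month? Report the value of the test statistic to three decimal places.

0.848

H0: μ = 2000; H1: μ ≠ 2000 (one-sample t-test, two-sided).
t = (x̄ − μ₀)/(s/√n) = (2080 − 2000)/(471.8/√25) = 0.848
df = n − 1 = 24
Two-sided p-value ≈ 0.405
Since p ≈ 0.405 > α = 0.05, fail to reject H0; the data do not provide sufficient evidence against H0.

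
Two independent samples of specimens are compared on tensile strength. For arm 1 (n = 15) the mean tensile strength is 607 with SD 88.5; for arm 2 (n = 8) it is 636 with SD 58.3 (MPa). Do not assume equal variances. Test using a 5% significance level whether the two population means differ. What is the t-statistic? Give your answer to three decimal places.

Let group 1 = arm 1, group 2 = arm 2. H0: μ_1 = μ_2; H1: μ_1 ≠ μ_2 (Welch's two-sample t-test, two-sided).
t = (x̄_1 − x̄_2)/√(s_1²/n_1 + s_2²/n_2) = (607 − 636)/√(88.5²/15 + 58.3²/8) = -0.942
Welch–Satterthwaite df ≈ 19.81
Two-sided p-value ≈ 0.357
Since p ≈ 0.357 > α = 0.05, fail to reject H0; the evidence is not statistically significant.

-0.942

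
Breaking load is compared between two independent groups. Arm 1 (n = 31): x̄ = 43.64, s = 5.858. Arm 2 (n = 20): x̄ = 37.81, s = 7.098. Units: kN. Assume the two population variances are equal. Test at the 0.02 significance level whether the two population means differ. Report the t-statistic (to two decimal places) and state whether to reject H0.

Let group 1 = arm 1, group 2 = arm 2. H0: μ_1 = μ_2; H1: μ_1 ≠ μ_2 (two-sample pooled-variance t-test, two-sided).
s_p² = [(31−1)·5.858² + (20−1)·7.098²]/(31+20−2) = 40.5456
t = (43.64 − 37.81)/√[40.5456·(1/31 + 1/20)] = 3.19
df = n₁ + n₂ − 2 = 49
Two-sided p-value ≈ 0.0025
Since p ≈ 0.0025 < α = 0.02, reject H0; the data support H1.

t = 3.19; reject H0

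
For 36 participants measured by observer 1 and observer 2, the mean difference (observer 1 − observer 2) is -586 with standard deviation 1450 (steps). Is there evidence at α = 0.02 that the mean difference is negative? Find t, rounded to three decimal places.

-2.425

H0: μ_d = 0; H1: μ_d < 0 (paired t-test on the differences, left-tailed).
t = d̄/(s_d/√n) = -586/(1450/√36) = -2.425
df = n − 1 = 35
p-value = P(T ≤ -2.425) ≈ 0.010
Since p ≈ 0.010 < α = 0.02, reject H0; the data support H1.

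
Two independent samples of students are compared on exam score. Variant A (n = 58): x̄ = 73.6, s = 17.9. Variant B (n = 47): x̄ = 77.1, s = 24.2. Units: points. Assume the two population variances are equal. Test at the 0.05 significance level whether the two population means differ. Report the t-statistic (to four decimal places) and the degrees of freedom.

t = -0.8513, df = 103

Let group 1 = variant A, group 2 = variant B. H0: μ_1 = μ_2; H1: μ_1 ≠ μ_2 (two-sample pooled-variance t-test, two-sided).
s_p² = [(58−1)·17.9² + (47−1)·24.2²]/(58+47−2) = 438.862
t = (73.6 − 77.1)/√[438.862·(1/58 + 1/47)] = -0.8513
df = n₁ + n₂ − 2 = 103
Two-sided p-value ≈ 0.3966
Since p ≈ 0.3966 > α = 0.05, fail to reject H0; the data do not provide sufficient evidence against H0.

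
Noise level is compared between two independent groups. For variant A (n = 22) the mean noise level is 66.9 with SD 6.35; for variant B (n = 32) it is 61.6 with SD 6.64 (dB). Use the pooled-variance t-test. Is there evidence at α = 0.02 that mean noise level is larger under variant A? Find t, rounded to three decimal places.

Let group 1 = variant A, group 2 = variant B. H0: μ_1 = μ_2; H1: μ_1 > μ_2 (two-sample pooled-variance t-test, right-tailed).
s_p² = [(22−1)·6.35² + (32−1)·6.64²]/(22+32−2) = 42.5683
t = (66.9 − 61.6)/√[42.5683·(1/22 + 1/32)] = 2.933
df = n₁ + n₂ − 2 = 52
p-value = P(T ≥ 2.933) ≈ 0.002
Since p ≈ 0.002 < α = 0.02, reject H0; the evidence is statistically significant.

2.933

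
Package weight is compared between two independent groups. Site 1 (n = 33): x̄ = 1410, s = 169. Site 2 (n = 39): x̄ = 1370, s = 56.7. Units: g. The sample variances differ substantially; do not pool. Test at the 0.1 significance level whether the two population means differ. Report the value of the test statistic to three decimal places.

1.299

Let group 1 = site 1, group 2 = site 2. H0: μ_1 = μ_2; H1: μ_1 ≠ μ_2 (Welch's two-sample t-test, two-sided).
t = (x̄_1 − x̄_2)/√(s_1²/n_1 + s_2²/n_2) = (1410 − 1370)/√(169²/33 + 56.7²/39) = 1.299
Welch–Satterthwaite df ≈ 38.09
Two-sided p-value ≈ 0.2017
Since p ≈ 0.2017 > α = 0.1, fail to reject H0; the evidence is not statistically significant.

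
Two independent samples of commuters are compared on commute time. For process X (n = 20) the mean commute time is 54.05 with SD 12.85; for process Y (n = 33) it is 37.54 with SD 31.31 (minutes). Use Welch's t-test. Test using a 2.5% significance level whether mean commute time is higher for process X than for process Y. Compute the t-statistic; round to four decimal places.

2.6796

Let group 1 = process X, group 2 = process Y. H0: μ_1 = μ_2; H1: μ_1 > μ_2 (Welch's two-sample t-test, right-tailed).
t = (x̄_1 − x̄_2)/√(s_1²/n_1 + s_2²/n_2) = (54.05 − 37.54)/√(12.85²/20 + 31.31²/33) = 2.6796
Welch–Satterthwaite df ≈ 46.24
p-value = P(T ≥ 2.6796) ≈ 0.005
Since p ≈ 0.005 < α = 0.025, reject H0; the evidence is statistically significant.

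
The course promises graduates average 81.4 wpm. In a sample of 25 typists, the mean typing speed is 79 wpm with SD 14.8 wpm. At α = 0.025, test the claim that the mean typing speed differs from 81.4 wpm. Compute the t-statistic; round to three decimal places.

H0: μ = 81.4; H1: μ ≠ 81.4 (one-sample t-test, two-sided).
t = (x̄ − μ₀)/(s/√n) = (79 − 81.4)/(14.8/√25) = -0.811
df = n − 1 = 24
Two-sided p-value ≈ 0.4254
Since p ≈ 0.4254 > α = 0.025, fail to reject H0; the data do not provide sufficient evidence against H0.

-0.811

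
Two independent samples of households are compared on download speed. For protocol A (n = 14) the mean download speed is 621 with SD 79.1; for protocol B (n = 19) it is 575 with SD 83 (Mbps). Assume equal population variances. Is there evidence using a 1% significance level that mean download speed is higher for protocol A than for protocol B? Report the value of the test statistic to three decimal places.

1.605

Let group 1 = protocol A, group 2 = protocol B. H0: μ_1 = μ_2; H1: μ_1 > μ_2 (two-sample pooled-variance t-test, right-tailed).
s_p² = [(14−1)·79.1² + (19−1)·83²]/(14+19−2) = 6623.89
t = (621 − 575)/√[6623.89·(1/14 + 1/19)] = 1.605
df = n₁ + n₂ − 2 = 31
p-value = P(T ≥ 1.605) ≈ 0.0594
Since p ≈ 0.0594 > α = 0.01, fail to reject H0; the data do not provide sufficient evidence against H0.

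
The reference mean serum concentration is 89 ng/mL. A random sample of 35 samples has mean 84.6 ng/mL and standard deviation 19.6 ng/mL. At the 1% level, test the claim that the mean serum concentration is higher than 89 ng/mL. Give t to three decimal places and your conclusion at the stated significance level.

H0: μ = 89; H1: μ > 89 (one-sample t-test, right-tailed).
t = (x̄ − μ₀)/(s/√n) = (84.6 − 89)/(19.6/√35) = -1.328
df = n − 1 = 34
p-value = P(T ≥ -1.328) ≈ 0.904
Since p ≈ 0.904 > α = 0.01, fail to reject H0; the evidence is not statistically significant.

t = -1.328; fail to reject H0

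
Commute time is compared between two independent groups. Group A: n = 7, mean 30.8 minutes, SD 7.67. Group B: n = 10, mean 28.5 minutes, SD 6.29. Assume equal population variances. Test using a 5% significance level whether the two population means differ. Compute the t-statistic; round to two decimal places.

Let group 1 = group A, group 2 = group B. H0: μ_1 = μ_2; H1: μ_1 ≠ μ_2 (two-sample pooled-variance t-test, two-sided).
s_p² = [(7−1)·7.67² + (10−1)·6.29²]/(7+10−2) = 47.27
t = (30.8 − 28.5)/√[47.27·(1/7 + 1/10)] = 0.68
df = n₁ + n₂ − 2 = 15
Two-sided p-value ≈ 0.508
Since p ≈ 0.508 > α = 0.05, fail to reject H0; the evidence is not statistically significant.

0.68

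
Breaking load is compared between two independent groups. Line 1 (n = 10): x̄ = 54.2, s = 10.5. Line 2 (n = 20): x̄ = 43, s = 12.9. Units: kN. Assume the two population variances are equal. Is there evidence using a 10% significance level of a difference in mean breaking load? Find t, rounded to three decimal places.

2.374

Let group 1 = line 1, group 2 = line 2. H0: μ_1 = μ_2; H1: μ_1 ≠ μ_2 (two-sample pooled-variance t-test, two-sided).
s_p² = [(10−1)·10.5² + (20−1)·12.9²]/(10+20−2) = 148.359
t = (54.2 − 43)/√[148.359·(1/10 + 1/20)] = 2.374
df = n₁ + n₂ − 2 = 28
Two-sided p-value ≈ 0.025
Since p ≈ 0.025 < α = 0.1, reject H0; the data support H1.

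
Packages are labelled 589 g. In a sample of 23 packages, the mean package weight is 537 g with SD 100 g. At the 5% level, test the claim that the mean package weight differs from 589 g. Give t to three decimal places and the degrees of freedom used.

t = -2.494, df = 22

H0: μ = 589; H1: μ ≠ 589 (one-sample t-test, two-sided).
t = (x̄ − μ₀)/(s/√n) = (537 − 589)/(100/√23) = -2.494
df = n − 1 = 22
Two-sided p-value ≈ 0.021
Since p ≈ 0.021 < α = 0.05, reject H0; the data support H1.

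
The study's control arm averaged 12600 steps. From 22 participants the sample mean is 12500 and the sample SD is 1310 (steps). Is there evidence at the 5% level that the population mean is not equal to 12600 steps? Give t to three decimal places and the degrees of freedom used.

H0: μ = 12600; H1: μ ≠ 12600 (one-sample t-test, two-sided).
t = (x̄ − μ₀)/(s/√n) = (12500 − 12600)/(1310/√22) = -0.358
df = n − 1 = 21
Two-sided p-value ≈ 0.7239
Since p ≈ 0.7239 > α = 0.05, fail to reject H0; the data do not provide sufficient evidence against H0.

t = -0.358, df = 21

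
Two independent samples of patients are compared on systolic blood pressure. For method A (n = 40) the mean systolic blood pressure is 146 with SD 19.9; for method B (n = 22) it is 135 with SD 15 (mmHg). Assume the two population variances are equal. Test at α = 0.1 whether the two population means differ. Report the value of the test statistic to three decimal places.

2.260

Let group 1 = method A, group 2 = method B. H0: μ_1 = μ_2; H1: μ_1 ≠ μ_2 (two-sample pooled-variance t-test, two-sided).
s_p² = [(40−1)·19.9² + (22−1)·15²]/(40+22−2) = 336.156
t = (146 − 135)/√[336.156·(1/40 + 1/22)] = 2.260
df = n₁ + n₂ − 2 = 60
Two-sided p-value ≈ 0.0274
Since p ≈ 0.0274 < α = 0.1, reject H0; the evidence is statistically significant.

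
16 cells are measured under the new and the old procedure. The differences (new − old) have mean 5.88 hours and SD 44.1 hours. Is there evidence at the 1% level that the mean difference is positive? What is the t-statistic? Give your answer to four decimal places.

0.5333

H0: μ_d = 0; H1: μ_d > 0 (paired t-test on the differences, right-tailed).
t = d̄/(s_d/√n) = 5.88/(44.1/√16) = 0.5333
df = n − 1 = 15
p-value = P(T ≥ 0.5333) ≈ 0.301
Since p ≈ 0.301 > α = 0.01, fail to reject H0; the data do not provide sufficient evidence against H0.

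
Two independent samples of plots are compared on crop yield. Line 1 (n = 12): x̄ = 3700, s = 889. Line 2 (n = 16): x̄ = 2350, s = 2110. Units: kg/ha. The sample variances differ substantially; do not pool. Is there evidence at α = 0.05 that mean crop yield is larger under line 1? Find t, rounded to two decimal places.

2.30

Let group 1 = line 1, group 2 = line 2. H0: μ_1 = μ_2; H1: μ_1 > μ_2 (Welch's two-sample t-test, right-tailed).
t = (x̄_1 − x̄_2)/√(s_1²/n_1 + s_2²/n_2) = (3700 − 2350)/√(889²/12 + 2110²/16) = 2.30
Welch–Satterthwaite df ≈ 21.31
p-value = P(T ≥ 2.30) ≈ 0.0158
Since p ≈ 0.0158 < α = 0.05, reject H0; the data support H1.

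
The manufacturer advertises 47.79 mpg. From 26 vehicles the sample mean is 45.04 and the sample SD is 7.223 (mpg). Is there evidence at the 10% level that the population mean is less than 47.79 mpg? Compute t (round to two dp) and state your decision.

H0: μ = 47.79; H1: μ < 47.79 (one-sample t-test, left-tailed).
t = (x̄ − μ₀)/(s/√n) = (45.04 − 47.79)/(7.223/√26) = -1.94
df = n − 1 = 25
p-value = P(T ≤ -1.94) ≈ 0.0318
Since p ≈ 0.0318 < α = 0.1, reject H0; the data support H1.

t = -1.94; reject H0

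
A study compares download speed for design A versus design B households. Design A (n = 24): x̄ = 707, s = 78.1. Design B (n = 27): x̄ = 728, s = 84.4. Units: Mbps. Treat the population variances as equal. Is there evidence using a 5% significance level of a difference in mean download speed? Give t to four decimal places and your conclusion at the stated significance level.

Let group 1 = design A, group 2 = design B. H0: μ_1 = μ_2; H1: μ_1 ≠ μ_2 (two-sample pooled-variance t-test, two-sided).
s_p² = [(24−1)·78.1² + (27−1)·84.4²]/(24+27−2) = 6642.82
t = (707 − 728)/√[6642.82·(1/24 + 1/27)] = -0.9184
df = n₁ + n₂ − 2 = 49
Two-sided p-value ≈ 0.3629
Since p ≈ 0.3629 > α = 0.05, fail to reject H0; the evidence is not statistically significant.

t = -0.9184; fail to reject H0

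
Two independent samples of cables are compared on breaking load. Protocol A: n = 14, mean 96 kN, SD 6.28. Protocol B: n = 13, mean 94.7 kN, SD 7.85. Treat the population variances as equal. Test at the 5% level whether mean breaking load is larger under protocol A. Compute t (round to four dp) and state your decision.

Let group 1 = protocol A, group 2 = protocol B. H0: μ_1 = μ_2; H1: μ_1 > μ_2 (two-sample pooled-variance t-test, right-tailed).
s_p² = [(14−1)·6.28² + (13−1)·7.85²]/(14+13−2) = 50.0868
t = (96 − 94.7)/√[50.0868·(1/14 + 1/13)] = 0.4769
df = n₁ + n₂ − 2 = 25
p-value = P(T ≥ 0.4769) ≈ 0.319
Since p ≈ 0.319 > α = 0.05, fail to reject H0; the data do not provide sufficient evidence against H0.

t = 0.4769; fail to reject H0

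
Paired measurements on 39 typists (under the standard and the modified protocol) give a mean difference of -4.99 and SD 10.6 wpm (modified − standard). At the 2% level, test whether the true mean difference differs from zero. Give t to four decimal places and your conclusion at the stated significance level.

H0: μ_d = 0; H1: μ_d ≠ 0 (paired t-test on the differences, two-sided).
t = d̄/(s_d/√n) = -4.99/(10.6/√39) = -2.9399
df = n − 1 = 38
Two-sided p-value ≈ 0.006
Since p ≈ 0.006 < α = 0.02, reject H0; the data support H1.

t = -2.9399; reject H0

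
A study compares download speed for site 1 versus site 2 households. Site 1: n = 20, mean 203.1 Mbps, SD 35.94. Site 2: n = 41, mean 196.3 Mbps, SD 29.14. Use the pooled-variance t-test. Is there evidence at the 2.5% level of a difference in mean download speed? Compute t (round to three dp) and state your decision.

t = 0.792; fail to reject H0

Let group 1 = site 1, group 2 = site 2. H0: μ_1 = μ_2; H1: μ_1 ≠ μ_2 (two-sample pooled-variance t-test, two-sided).
s_p² = [(20−1)·35.94² + (41−1)·29.14²]/(20+41−2) = 991.654
t = (203.1 − 196.3)/√[991.654·(1/20 + 1/41)] = 0.792
df = n₁ + n₂ − 2 = 59
Two-sided p-value ≈ 0.432
Since p ≈ 0.432 > α = 0.025, fail to reject H0; the evidence is not statistically significant.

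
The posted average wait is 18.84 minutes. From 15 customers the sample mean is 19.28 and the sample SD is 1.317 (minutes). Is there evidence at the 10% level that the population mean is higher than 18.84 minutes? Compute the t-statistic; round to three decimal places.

1.294

H0: μ = 18.84; H1: μ > 18.84 (one-sample t-test, right-tailed).
t = (x̄ − μ₀)/(s/√n) = (19.28 − 18.84)/(1.317/√15) = 1.294
df = n − 1 = 14
p-value = P(T ≥ 1.294) ≈ 0.1083
Since p ≈ 0.1083 > α = 0.1, fail to reject H0; the data do not provide sufficient evidence against H0.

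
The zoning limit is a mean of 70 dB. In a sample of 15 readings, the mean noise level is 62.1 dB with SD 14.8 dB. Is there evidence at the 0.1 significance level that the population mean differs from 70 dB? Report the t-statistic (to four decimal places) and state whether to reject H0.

t = -2.0673; reject H0

H0: μ = 70; H1: μ ≠ 70 (one-sample t-test, two-sided).
t = (x̄ − μ₀)/(s/√n) = (62.1 − 70)/(14.8/√15) = -2.0673
df = n − 1 = 14
Two-sided p-value ≈ 0.0577
Since p ≈ 0.0577 < α = 0.1, reject H0; the evidence is statistically significant.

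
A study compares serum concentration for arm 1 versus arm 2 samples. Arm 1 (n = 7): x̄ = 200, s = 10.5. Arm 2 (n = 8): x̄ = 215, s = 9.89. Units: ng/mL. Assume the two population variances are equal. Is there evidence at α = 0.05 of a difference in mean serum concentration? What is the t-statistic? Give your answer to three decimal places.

-2.848

Let group 1 = arm 1, group 2 = arm 2. H0: μ_1 = μ_2; H1: μ_1 ≠ μ_2 (two-sample pooled-variance t-test, two-sided).
s_p² = [(7−1)·10.5² + (8−1)·9.89²]/(7+8−2) = 103.553
t = (200 − 215)/√[103.553·(1/7 + 1/8)] = -2.848
df = n₁ + n₂ − 2 = 13
Two-sided p-value ≈ 0.014
Since p ≈ 0.014 < α = 0.05, reject H0; the data support H1.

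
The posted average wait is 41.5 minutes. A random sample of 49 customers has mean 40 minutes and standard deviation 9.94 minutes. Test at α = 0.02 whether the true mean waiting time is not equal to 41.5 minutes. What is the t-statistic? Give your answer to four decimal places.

-1.0563

H0: μ = 41.5; H1: μ ≠ 41.5 (one-sample t-test, two-sided).
t = (x̄ − μ₀)/(s/√n) = (40 − 41.5)/(9.94/√49) = -1.0563
df = n − 1 = 48
Two-sided p-value ≈ 0.2961
Since p ≈ 0.2961 > α = 0.02, fail to reject H0; the evidence is not statistically significant.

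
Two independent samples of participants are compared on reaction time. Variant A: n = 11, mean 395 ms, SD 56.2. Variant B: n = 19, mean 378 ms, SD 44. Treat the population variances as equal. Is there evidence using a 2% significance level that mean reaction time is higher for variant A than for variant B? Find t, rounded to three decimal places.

0.921

Let group 1 = variant A, group 2 = variant B. H0: μ_1 = μ_2; H1: μ_1 > μ_2 (two-sample pooled-variance t-test, right-tailed).
s_p² = [(11−1)·56.2² + (19−1)·44²]/(11+19−2) = 2372.59
t = (395 − 378)/√[2372.59·(1/11 + 1/19)] = 0.921
df = n₁ + n₂ − 2 = 28
p-value = P(T ≥ 0.921) ≈ 0.1824
Since p ≈ 0.1824 > α = 0.02, fail to reject H0; the evidence is not statistically significant.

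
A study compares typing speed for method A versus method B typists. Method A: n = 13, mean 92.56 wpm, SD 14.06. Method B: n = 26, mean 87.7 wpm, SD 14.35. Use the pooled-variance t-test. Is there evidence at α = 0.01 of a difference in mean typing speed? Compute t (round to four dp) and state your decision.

t = 1.0036; fail to reject H0

Let group 1 = method A, group 2 = method B. H0: μ_1 = μ_2; H1: μ_1 ≠ μ_2 (two-sample pooled-variance t-test, two-sided).
s_p² = [(13−1)·14.06² + (26−1)·14.35²]/(13+26−2) = 203.25
t = (92.56 − 87.7)/√[203.25·(1/13 + 1/26)] = 1.0036
df = n₁ + n₂ − 2 = 37
Two-sided p-value ≈ 0.322
Since p ≈ 0.322 > α = 0.01, fail to reject H0; the data do not provide sufficient evidence against H0.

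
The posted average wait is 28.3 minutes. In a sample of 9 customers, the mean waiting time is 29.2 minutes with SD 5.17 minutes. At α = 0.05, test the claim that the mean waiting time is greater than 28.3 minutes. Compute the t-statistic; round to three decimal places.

H0: μ = 28.3; H1: μ > 28.3 (one-sample t-test, right-tailed).
t = (x̄ − μ₀)/(s/√n) = (29.2 − 28.3)/(5.17/√9) = 0.522
df = n − 1 = 8
p-value = P(T ≥ 0.522) ≈ 0.308
Since p ≈ 0.308 > α = 0.05, fail to reject H0; the data do not provide sufficient evidence against H0.

0.522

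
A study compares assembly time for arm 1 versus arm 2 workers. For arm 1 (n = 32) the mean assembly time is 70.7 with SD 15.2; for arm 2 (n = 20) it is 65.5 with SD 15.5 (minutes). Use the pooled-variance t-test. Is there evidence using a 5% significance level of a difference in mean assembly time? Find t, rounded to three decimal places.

1.191

Let group 1 = arm 1, group 2 = arm 2. H0: μ_1 = μ_2; H1: μ_1 ≠ μ_2 (two-sample pooled-variance t-test, two-sided).
s_p² = [(32−1)·15.2² + (20−1)·15.5²]/(32+20−2) = 234.54
t = (70.7 − 65.5)/√[234.54·(1/32 + 1/20)] = 1.191
df = n₁ + n₂ − 2 = 50
Two-sided p-value ≈ 0.2392
Since p ≈ 0.2392 > α = 0.05, fail to reject H0; the data do not provide sufficient evidence against H0.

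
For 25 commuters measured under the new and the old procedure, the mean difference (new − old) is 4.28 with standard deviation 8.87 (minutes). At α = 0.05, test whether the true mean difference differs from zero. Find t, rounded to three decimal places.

2.413

H0: μ_d = 0; H1: μ_d ≠ 0 (paired t-test on the differences, two-sided).
t = d̄/(s_d/√n) = 4.28/(8.87/√25) = 2.413
df = n − 1 = 24
Two-sided p-value ≈ 0.0238
Since p ≈ 0.0238 < α = 0.05, reject H0; the evidence is statistically significant.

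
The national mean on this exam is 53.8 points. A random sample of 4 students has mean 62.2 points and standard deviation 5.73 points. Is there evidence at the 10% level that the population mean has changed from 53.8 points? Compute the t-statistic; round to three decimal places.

H0: μ = 53.8; H1: μ ≠ 53.8 (one-sample t-test, two-sided).
t = (x̄ − μ₀)/(s/√n) = (62.2 − 53.8)/(5.73/√4) = 2.932
df = n − 1 = 3
Two-sided p-value ≈ 0.061
Since p ≈ 0.061 < α = 0.1, reject H0; the evidence is statistically significant.

2.932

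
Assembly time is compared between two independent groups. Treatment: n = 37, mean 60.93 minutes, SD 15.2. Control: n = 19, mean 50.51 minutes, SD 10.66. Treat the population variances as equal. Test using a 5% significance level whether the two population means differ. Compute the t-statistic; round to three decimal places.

Let group 1 = treatment, group 2 = control. H0: μ_1 = μ_2; H1: μ_1 ≠ μ_2 (two-sample pooled-variance t-test, two-sided).
s_p² = [(37−1)·15.2² + (19−1)·10.66²]/(37+19−2) = 191.905
t = (60.93 − 50.51)/√[191.905·(1/37 + 1/19)] = 2.665
df = n₁ + n₂ − 2 = 54
Two-sided p-value ≈ 0.010
Since p ≈ 0.010 < α = 0.05, reject H0; the data support H1.

2.665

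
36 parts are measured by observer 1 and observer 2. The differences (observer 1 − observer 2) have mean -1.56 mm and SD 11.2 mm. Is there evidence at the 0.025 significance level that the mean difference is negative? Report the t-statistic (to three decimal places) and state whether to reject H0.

H0: μ_d = 0; H1: μ_d < 0 (paired t-test on the differences, left-tailed).
t = d̄/(s_d/√n) = -1.56/(11.2/√36) = -0.836
df = n − 1 = 35
p-value = P(T ≤ -0.836) ≈ 0.2045
Since p ≈ 0.2045 > α = 0.025, fail to reject H0; the evidence is not statistically significant.

t = -0.836; fail to reject H0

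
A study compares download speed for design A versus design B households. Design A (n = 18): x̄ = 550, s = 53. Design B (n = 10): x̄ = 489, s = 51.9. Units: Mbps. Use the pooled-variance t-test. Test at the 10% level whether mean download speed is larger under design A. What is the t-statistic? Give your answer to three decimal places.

2.939

Let group 1 = design A, group 2 = design B. H0: μ_1 = μ_2; H1: μ_1 > μ_2 (two-sample pooled-variance t-test, right-tailed).
s_p² = [(18−1)·53² + (10−1)·51.9²]/(18+10−2) = 2769.06
t = (550 − 489)/√[2769.06·(1/18 + 1/10)] = 2.939
df = n₁ + n₂ − 2 = 26
p-value = P(T ≥ 2.939) ≈ 0.003
Since p ≈ 0.003 < α = 0.1, reject H0; the evidence is statistically significant.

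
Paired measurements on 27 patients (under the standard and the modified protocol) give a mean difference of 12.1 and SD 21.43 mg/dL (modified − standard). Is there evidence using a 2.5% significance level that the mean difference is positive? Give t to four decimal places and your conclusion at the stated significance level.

t = 2.9339; reject H0

H0: μ_d = 0; H1: μ_d > 0 (paired t-test on the differences, right-tailed).
t = d̄/(s_d/√n) = 12.1/(21.43/√27) = 2.9339
df = n − 1 = 26
p-value = P(T ≥ 2.9339) ≈ 0.0035
Since p ≈ 0.0035 < α = 0.025, reject H0; the data support H1.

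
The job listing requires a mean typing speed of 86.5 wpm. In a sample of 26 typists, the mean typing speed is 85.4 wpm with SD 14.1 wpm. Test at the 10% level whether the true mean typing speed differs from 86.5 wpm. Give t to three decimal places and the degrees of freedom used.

t = -0.398, df = 25

H0: μ = 86.5; H1: μ ≠ 86.5 (one-sample t-test, two-sided).
t = (x̄ − μ₀)/(s/√n) = (85.4 − 86.5)/(14.1/√26) = -0.398
df = n − 1 = 25
Two-sided p-value ≈ 0.6942
Since p ≈ 0.6942 > α = 0.1, fail to reject H0; the evidence is not statistically significant.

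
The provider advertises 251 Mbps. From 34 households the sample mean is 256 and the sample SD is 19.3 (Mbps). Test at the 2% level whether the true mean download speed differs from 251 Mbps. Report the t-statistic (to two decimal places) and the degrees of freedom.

H0: μ = 251; H1: μ ≠ 251 (one-sample t-test, two-sided).
t = (x̄ − μ₀)/(s/√n) = (256 − 251)/(19.3/√34) = 1.51
df = n − 1 = 33
Two-sided p-value ≈ 0.140
Since p ≈ 0.140 > α = 0.02, fail to reject H0; the data do not provide sufficient evidence against H0.

t = 1.51, df = 33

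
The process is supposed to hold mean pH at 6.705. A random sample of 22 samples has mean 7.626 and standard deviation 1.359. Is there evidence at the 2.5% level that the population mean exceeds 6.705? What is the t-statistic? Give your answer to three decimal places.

3.179

H0: μ = 6.705; H1: μ > 6.705 (one-sample t-test, right-tailed).
t = (x̄ − μ₀)/(s/√n) = (7.626 − 6.705)/(1.359/√22) = 3.179
df = n − 1 = 21
p-value = P(T ≥ 3.179) ≈ 0.002
Since p ≈ 0.002 < α = 0.025, reject H0; the evidence is statistically significant.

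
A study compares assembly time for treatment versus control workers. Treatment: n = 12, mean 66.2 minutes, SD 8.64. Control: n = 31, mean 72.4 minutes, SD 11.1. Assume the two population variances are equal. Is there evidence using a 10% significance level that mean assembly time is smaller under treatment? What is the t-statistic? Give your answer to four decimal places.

Let group 1 = treatment, group 2 = control. H0: μ_1 = μ_2; H1: μ_1 < μ_2 (two-sample pooled-variance t-test, left-tailed).
s_p² = [(12−1)·8.64² + (31−1)·11.1²]/(12+31−2) = 110.182
t = (66.2 − 72.4)/√[110.182·(1/12 + 1/31)] = -1.7373
df = n₁ + n₂ − 2 = 41
p-value = P(T ≤ -1.7373) ≈ 0.045
Since p ≈ 0.045 < α = 0.1, reject H0; the data support H1.

-1.7373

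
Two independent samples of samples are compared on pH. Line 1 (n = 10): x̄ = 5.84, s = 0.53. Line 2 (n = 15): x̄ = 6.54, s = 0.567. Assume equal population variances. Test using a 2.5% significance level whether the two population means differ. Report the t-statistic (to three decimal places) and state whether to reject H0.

Let group 1 = line 1, group 2 = line 2. H0: μ_1 = μ_2; H1: μ_1 ≠ μ_2 (two-sample pooled-variance t-test, two-sided).
s_p² = [(10−1)·0.53² + (15−1)·0.567²]/(10+15−2) = 0.305606
t = (5.84 − 6.54)/√[0.305606·(1/10 + 1/15)] = -3.102
df = n₁ + n₂ − 2 = 23
Two-sided p-value ≈ 0.005
Since p ≈ 0.005 < α = 0.025, reject H0; the evidence is statistically significant.

t = -3.102; reject H0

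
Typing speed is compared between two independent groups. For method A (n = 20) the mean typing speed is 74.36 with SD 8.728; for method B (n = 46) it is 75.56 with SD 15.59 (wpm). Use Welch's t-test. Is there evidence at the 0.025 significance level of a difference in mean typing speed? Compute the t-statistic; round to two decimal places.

-0.40

Let group 1 = method A, group 2 = method B. H0: μ_1 = μ_2; H1: μ_1 ≠ μ_2 (Welch's two-sample t-test, two-sided).
t = (x̄_1 − x̄_2)/√(s_1²/n_1 + s_2²/n_2) = (74.36 − 75.56)/√(8.728²/20 + 15.59²/46) = -0.40
Welch–Satterthwaite df ≈ 59.74
Two-sided p-value ≈ 0.692
Since p ≈ 0.692 > α = 0.025, fail to reject H0; the evidence is not statistically significant.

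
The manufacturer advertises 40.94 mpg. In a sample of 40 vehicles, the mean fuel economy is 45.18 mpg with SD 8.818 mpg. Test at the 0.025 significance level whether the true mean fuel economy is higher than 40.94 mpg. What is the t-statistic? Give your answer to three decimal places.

H0: μ = 40.94; H1: μ > 40.94 (one-sample t-test, right-tailed).
t = (x̄ − μ₀)/(s/√n) = (45.18 − 40.94)/(8.818/√40) = 3.041
df = n − 1 = 39
p-value = P(T ≥ 3.041) ≈ 0.0021
Since p ≈ 0.0021 < α = 0.025, reject H0; the data support H1.

3.041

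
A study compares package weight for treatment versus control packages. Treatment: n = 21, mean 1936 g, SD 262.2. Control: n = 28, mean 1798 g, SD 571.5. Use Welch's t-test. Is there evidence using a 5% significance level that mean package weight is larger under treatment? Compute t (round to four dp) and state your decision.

Let group 1 = treatment, group 2 = control. H0: μ_1 = μ_2; H1: μ_1 > μ_2 (Welch's two-sample t-test, right-tailed).
t = (x̄_1 − x̄_2)/√(s_1²/n_1 + s_2²/n_2) = (1936 − 1798)/√(262.2²/21 + 571.5²/28) = 1.1291
Welch–Satterthwaite df ≈ 40.03
p-value = P(T ≥ 1.1291) ≈ 0.1328
Since p ≈ 0.1328 > α = 0.05, fail to reject H0; the evidence is not statistically significant.

t = 1.1291; fail to reject H0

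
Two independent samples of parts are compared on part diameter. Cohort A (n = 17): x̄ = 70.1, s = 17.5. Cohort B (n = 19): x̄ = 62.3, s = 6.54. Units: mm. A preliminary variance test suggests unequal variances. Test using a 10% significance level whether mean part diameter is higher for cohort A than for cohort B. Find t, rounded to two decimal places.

Let group 1 = cohort A, group 2 = cohort B. H0: μ_1 = μ_2; H1: μ_1 > μ_2 (Welch's two-sample t-test, right-tailed).
t = (x̄_1 − x̄_2)/√(s_1²/n_1 + s_2²/n_2) = (70.1 − 62.3)/√(17.5²/17 + 6.54²/19) = 1.73
Welch–Satterthwaite df ≈ 19.97
p-value = P(T ≥ 1.73) ≈ 0.0493
Since p ≈ 0.0493 < α = 0.1, reject H0; the evidence is statistically significant.

1.73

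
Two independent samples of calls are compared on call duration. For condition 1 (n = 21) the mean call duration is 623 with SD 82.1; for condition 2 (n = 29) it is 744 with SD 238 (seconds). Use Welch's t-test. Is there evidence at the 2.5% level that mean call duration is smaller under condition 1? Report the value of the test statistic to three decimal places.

-2.537

Let group 1 = condition 1, group 2 = condition 2. H0: μ_1 = μ_2; H1: μ_1 < μ_2 (Welch's two-sample t-test, left-tailed).
t = (x̄_1 − x̄_2)/√(s_1²/n_1 + s_2²/n_2) = (623 − 744)/√(82.1²/21 + 238²/29) = -2.537
Welch–Satterthwaite df ≈ 36.58
p-value = P(T ≤ -2.537) ≈ 0.0078
Since p ≈ 0.0078 < α = 0.025, reject H0; the evidence is statistically significant.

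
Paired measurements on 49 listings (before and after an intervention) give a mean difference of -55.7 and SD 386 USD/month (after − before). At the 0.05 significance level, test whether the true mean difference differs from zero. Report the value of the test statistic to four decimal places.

-1.0101

H0: μ_d = 0; H1: μ_d ≠ 0 (paired t-test on the differences, two-sided).
t = d̄/(s_d/√n) = -55.7/(386/√49) = -1.0101
df = n − 1 = 48
Two-sided p-value ≈ 0.3175
Since p ≈ 0.3175 > α = 0.05, fail to reject H0; the data do not provide sufficient evidence against H0.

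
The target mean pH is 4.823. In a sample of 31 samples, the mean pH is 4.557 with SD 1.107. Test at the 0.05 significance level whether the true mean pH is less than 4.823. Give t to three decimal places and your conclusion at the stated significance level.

t = -1.338; fail to reject H0

H0: μ = 4.823; H1: μ < 4.823 (one-sample t-test, left-tailed).
t = (x̄ − μ₀)/(s/√n) = (4.557 − 4.823)/(1.107/√31) = -1.338
df = n − 1 = 30
p-value = P(T ≤ -1.338) ≈ 0.0955
Since p ≈ 0.0955 > α = 0.05, fail to reject H0; the data do not provide sufficient evidence against H0.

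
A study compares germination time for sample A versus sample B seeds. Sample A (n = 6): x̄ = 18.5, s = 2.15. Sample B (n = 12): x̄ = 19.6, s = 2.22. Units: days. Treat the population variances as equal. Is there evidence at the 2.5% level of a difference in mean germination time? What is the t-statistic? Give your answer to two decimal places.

Let group 1 = sample A, group 2 = sample B. H0: μ_1 = μ_2; H1: μ_1 ≠ μ_2 (two-sample pooled-variance t-test, two-sided).
s_p² = [(6−1)·2.15² + (12−1)·2.22²]/(6+12−2) = 4.83281
t = (18.5 − 19.6)/√[4.83281·(1/6 + 1/12)] = -1.00
df = n₁ + n₂ − 2 = 16
Two-sided p-value ≈ 0.3318
Since p ≈ 0.3318 > α = 0.025, fail to reject H0; the evidence is not statistically significant.

-1.00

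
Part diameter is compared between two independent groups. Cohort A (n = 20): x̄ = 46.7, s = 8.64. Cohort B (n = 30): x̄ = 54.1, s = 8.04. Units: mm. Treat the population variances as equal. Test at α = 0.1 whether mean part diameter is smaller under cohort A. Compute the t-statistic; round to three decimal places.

-3.095

Let group 1 = cohort A, group 2 = cohort B. H0: μ_1 = μ_2; H1: μ_1 < μ_2 (two-sample pooled-variance t-test, left-tailed).
s_p² = [(20−1)·8.64² + (30−1)·8.04²]/(20+30−2) = 68.6031
t = (46.7 − 54.1)/√[68.6031·(1/20 + 1/30)] = -3.095
df = n₁ + n₂ − 2 = 48
p-value = P(T ≤ -3.095) ≈ 0.0016
Since p ≈ 0.0016 < α = 0.1, reject H0; the data support H1.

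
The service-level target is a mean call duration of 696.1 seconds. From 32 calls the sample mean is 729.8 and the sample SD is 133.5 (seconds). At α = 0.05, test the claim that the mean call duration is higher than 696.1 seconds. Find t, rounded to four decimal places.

1.4280

H0: μ = 696.1; H1: μ > 696.1 (one-sample t-test, right-tailed).
t = (x̄ − μ₀)/(s/√n) = (729.8 − 696.1)/(133.5/√32) = 1.4280
df = n − 1 = 31
p-value = P(T ≥ 1.4280) ≈ 0.082
Since p ≈ 0.082 > α = 0.05, fail to reject H0; the evidence is not statistically significant.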